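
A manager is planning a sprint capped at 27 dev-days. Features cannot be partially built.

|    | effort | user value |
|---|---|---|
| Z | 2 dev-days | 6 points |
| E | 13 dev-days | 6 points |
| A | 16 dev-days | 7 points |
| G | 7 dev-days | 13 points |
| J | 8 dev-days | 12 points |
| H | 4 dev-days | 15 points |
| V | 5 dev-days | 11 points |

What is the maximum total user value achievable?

57

Allowing fractional choices, the relaxed optimum would be about 57.5, but features are indivisible.
G + J + H + V: effort 7 + 8 + 4 + 5 = 24 ≤ 27, user value 13 + 12 + 15 + 11 = 51.
Z + G + J + H + V: effort 2 + 7 + 8 + 4 + 5 = 26 ≤ 27, user value 6 + 13 + 12 + 15 + 11 = 57.
Best is Z, G, J, H, and V with total user value 57.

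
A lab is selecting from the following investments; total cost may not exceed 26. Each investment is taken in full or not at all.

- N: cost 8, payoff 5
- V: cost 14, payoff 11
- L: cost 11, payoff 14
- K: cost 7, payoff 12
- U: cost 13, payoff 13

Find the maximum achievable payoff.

Take N, L, and K: cost 8 + 11 + 7 = 26 ≤ 26, payoff 5 + 14 + 12 = 31.
No other feasible combination does better.

31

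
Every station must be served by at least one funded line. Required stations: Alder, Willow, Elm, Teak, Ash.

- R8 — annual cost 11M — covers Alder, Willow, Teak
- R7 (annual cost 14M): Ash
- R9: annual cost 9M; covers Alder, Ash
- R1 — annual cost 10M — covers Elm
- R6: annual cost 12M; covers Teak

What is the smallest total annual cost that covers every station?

30

Choose R8, R9, and R1: together they cover Alder, Willow, Elm, Teak, Ash — every station.
Total annual cost: 11 + 9 + 10 = 30.
No cover costs less than 30.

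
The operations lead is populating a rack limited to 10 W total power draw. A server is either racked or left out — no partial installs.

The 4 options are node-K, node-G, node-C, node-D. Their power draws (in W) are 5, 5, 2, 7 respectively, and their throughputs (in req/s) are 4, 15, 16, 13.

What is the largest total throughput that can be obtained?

31

Take node-G and node-C: power draw 5 + 2 = 7 ≤ 10, throughput 15 + 16 = 31.
No other feasible combination does better.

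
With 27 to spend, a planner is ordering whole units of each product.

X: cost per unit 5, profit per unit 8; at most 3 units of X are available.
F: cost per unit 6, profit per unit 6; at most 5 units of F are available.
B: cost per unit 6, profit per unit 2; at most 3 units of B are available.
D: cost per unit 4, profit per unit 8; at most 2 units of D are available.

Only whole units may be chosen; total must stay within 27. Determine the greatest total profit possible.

40

D has the best ratio (8/4); taking only D gives at most 2×8 = 16 (stopped by the supply cap of 2).
Mixing does better — 3×X and 2×D: cost 23 ≤ 27, profit 3·8 + 2·8 = 40.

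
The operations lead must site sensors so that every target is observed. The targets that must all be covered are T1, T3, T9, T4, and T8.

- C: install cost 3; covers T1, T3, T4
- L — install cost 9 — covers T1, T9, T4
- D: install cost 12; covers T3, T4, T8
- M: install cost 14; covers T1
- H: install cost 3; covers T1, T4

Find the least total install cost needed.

21

This is a weighted set-cover instance.
The greedy cost-per-new-target heuristic would pick C, L, and D for 24, but a cheaper cover exists.
Choose L and D: together they cover T1, T3, T9, T4, T8 — every target.
Total install cost: 9 + 12 = 21.
No cover costs less than 21.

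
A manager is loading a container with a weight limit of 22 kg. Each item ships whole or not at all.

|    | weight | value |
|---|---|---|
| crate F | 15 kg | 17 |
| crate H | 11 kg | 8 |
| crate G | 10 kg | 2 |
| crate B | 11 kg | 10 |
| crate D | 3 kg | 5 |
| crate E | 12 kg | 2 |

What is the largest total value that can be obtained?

22

Take crate F and crate D: weight 15 + 3 = 18 ≤ 22, value 17 + 5 = 22.
No other feasible combination does better.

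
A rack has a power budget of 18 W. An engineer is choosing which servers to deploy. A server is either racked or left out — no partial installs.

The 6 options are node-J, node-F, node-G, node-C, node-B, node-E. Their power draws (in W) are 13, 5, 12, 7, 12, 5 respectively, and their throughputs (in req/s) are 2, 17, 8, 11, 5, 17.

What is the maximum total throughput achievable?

Allowing fractional choices, the relaxed optimum would be about 45.7, but servers are indivisible.
node-F + node-C + node-E: power draw 5 + 7 + 5 = 17 ≤ 18, throughput 17 + 11 + 17 = 45.
node-F + node-C: power draw 5 + 7 = 12 ≤ 18, throughput 17 + 11 = 28.
node-F + node-E: power draw 5 + 5 = 10 ≤ 18, throughput 17 + 17 = 34.
Best is node-F, node-C, and node-E with total throughput 45.

45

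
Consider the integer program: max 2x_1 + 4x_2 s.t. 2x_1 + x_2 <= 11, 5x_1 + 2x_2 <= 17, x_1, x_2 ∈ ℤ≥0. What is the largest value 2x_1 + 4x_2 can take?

32

Relaxing integrality, the LP optimum is 34.00 at (x_1,x_2) = (0, 8.5), which is not an integer point.
(x_1,x_2)=(0,8) is feasible, giving 32.
(x_1,x_2)=(0,7) is feasible, giving 28.
The best lattice point is (0,8), giving 32.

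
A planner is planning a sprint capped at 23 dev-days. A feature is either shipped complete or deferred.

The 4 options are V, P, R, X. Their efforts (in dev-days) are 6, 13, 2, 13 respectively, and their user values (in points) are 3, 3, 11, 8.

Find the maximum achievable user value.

22

R + X: effort 2 + 13 = 15 ≤ 23, user value 11 + 8 = 19.
V + R + X: effort 6 + 2 + 13 = 21 ≤ 23, user value 3 + 11 + 8 = 22.
Best is V, R, and X with total user value 22.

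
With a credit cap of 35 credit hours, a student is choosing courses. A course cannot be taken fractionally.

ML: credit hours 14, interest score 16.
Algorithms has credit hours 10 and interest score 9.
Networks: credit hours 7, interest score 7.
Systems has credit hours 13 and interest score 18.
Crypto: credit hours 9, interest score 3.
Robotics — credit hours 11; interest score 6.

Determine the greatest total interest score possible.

Allowing fractional choices, the relaxed optimum would be about 41.9, but courses are indivisible.
ML + Networks + Systems: credit hours 14 + 7 + 13 = 34 ≤ 35, interest score 16 + 7 + 18 = 41.
Algorithms + Networks + Systems: credit hours 10 + 7 + 13 = 30 ≤ 35, interest score 9 + 7 + 18 = 34.
ML + Systems: credit hours 14 + 13 = 27 ≤ 35, interest score 16 + 18 = 34.
Best is ML, Networks, and Systems with total interest score 41.

41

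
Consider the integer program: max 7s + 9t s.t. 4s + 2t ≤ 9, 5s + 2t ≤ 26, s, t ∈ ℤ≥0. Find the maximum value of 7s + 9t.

(s,t)=(0,4): 4·0+2·4=8≤9, 5·0+2·4=8≤26, objective 36.
(s,t)=(0,3): 4·0+2·3=6≤9, 5·0+2·3=6≤26, objective 27.
The best lattice point is (0,4), giving 36.

36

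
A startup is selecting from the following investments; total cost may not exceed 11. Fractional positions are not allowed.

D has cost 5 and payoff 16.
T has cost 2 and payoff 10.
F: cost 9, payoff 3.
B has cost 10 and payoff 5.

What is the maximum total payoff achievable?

This is a 0-1 knapsack instance.
Allowing fractional choices, the relaxed optimum would be about 28.0, but investments are indivisible.
D + T: cost 5 + 2 = 7 ≤ 11, payoff 16 + 10 = 26.
D: cost 5 ≤ 11, payoff 16.
Best is D and T with total payoff 26.

26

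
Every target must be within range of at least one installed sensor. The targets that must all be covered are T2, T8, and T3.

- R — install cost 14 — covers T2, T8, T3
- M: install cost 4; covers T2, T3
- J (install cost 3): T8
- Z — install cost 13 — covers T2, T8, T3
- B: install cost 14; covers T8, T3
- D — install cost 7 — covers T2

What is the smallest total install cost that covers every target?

7

This is an integer covering problem.
Choose M and J: together they cover T2, T8, T3 — every target.
Total install cost: 4 + 3 = 7.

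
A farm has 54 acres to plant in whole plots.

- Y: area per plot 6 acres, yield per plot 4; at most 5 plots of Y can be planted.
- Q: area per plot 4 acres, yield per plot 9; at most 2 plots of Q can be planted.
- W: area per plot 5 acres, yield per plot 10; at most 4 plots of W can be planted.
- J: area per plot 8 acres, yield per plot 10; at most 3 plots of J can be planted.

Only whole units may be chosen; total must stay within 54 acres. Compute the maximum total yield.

88

Q has the best ratio (9/4); taking only Q gives at most 2×9 = 18 (stopped by the supply cap of 2).
Mixing does better — 2×Q, 4×W, and 3×J: area 52 ≤ 54, yield 2·9 + 4·10 + 3·10 = 88.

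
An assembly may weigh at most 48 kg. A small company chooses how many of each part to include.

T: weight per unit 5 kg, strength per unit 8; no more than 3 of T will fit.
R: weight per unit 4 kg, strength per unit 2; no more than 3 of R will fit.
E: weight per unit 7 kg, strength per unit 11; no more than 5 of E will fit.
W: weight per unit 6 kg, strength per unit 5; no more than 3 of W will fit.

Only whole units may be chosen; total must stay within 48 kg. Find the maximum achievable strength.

71

T has the best ratio (8/5); taking only T gives at most 3×8 = 24 (stopped by the supply cap of 3).
Mixing does better — 2×T and 5×E: weight 45 ≤ 48, strength 2·8 + 5·11 = 71.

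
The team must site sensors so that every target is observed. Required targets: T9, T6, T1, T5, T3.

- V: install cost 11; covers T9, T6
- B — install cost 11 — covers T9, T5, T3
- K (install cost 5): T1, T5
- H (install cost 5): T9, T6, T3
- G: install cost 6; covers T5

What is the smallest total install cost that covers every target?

Choose K and H: together they cover T9, T6, T1, T5, T3 — every target.
Total install cost: 5 + 5 = 10.

10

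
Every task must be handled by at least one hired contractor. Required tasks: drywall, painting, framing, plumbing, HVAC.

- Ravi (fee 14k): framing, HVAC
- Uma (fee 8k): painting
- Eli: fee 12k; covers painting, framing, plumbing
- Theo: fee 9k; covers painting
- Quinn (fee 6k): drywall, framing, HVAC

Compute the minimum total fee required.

18

Choose Eli and Quinn: together they cover drywall, painting, framing, plumbing, HVAC — every task.
Total fee: 12 + 6 = 18.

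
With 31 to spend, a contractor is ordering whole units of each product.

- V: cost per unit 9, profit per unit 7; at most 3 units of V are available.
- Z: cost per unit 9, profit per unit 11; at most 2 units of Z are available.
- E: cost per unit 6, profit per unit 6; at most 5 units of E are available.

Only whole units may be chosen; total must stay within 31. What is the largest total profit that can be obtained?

34

This is a bounded integer knapsack.
2×Z and 2×E: cost 30 ≤ 31, profit 2·11 + 2·6 = 34.
5×E: cost 30 ≤ 31, profit 5·6 = 30.
Best is 34.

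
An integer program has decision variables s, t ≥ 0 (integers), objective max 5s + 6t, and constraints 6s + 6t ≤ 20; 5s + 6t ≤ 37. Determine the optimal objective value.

The continuous relaxation peaks at (0, 3.33) with value 20.00; rounding to a feasible lattice point costs some objective.
(s,t)=(0,3) is feasible, giving 18.
(s,t)=(1,2) is feasible, giving 17.
(s,t)=(0,2) is feasible, giving 12.
Maximum is 18 at (s,t)=(0,3).

18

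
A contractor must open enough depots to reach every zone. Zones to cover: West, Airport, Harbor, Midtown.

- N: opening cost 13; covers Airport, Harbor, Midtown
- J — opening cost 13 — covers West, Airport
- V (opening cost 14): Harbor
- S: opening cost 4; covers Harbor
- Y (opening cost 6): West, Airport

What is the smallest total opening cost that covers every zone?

Choose N and Y: together they cover West, Airport, Harbor, Midtown — every zone.
Total opening cost: 13 + 6 = 19.

19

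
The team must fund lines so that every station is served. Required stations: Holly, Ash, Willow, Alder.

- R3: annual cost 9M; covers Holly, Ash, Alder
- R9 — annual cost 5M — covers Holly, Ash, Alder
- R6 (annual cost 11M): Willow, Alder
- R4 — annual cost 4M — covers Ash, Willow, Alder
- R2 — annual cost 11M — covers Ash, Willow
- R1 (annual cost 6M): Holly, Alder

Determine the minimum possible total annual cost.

9

Choose R9 and R4: together they cover Holly, Ash, Willow, Alder — every station.
Total annual cost: 5 + 4 = 9.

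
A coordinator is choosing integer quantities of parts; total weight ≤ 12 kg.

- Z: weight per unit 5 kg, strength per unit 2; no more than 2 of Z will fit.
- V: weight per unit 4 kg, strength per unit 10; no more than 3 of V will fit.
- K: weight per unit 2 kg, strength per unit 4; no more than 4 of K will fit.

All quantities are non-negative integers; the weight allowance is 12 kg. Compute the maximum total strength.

V has the best ratio (10/4); taking only V gives at most 3×10 = 30 (stopped by the weight limit).
Optimal: 3×V: weight 12 ≤ 12, strength 3·10 = 30.

30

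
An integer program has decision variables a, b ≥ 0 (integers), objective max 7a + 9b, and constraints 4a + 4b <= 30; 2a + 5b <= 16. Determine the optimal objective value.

49

(a,b)=(7,0) is feasible, giving 49.
(a,b)=(6,0) is feasible, giving 42.
No feasible integer point exceeds 49.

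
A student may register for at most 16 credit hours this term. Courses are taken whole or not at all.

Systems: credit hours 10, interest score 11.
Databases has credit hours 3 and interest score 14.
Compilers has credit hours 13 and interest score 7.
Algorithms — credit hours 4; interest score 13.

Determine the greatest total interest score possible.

Databases + Algorithms: credit hours 3 + 4 = 7 ≤ 16, interest score 14 + 13 = 27.
Systems + Databases: credit hours 10 + 3 = 13 ≤ 16, interest score 11 + 14 = 25.
Systems + Algorithms: credit hours 10 + 4 = 14 ≤ 16, interest score 11 + 13 = 24.
Best is Databases and Algorithms with total interest score 27.

27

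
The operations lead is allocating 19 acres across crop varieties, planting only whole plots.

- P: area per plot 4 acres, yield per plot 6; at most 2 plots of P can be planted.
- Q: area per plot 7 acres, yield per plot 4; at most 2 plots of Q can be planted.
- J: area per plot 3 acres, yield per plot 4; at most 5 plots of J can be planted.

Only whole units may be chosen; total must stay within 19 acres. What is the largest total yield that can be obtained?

26

2×P and 3×J: area 17 ≤ 19, yield 2·6 + 3·4 = 24.
1×P and 5×J: area 19 ≤ 19, yield 1·6 + 5·4 = 26.
Best is 26.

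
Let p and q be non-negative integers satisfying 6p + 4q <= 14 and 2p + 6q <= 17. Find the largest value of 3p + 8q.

The continuous relaxation peaks at (0.571, 2.64) with value 22.86; rounding to a feasible lattice point costs some objective.
(p,q)=(1,2): 6·1+4·2=14≤14, 2·1+6·2=14≤17, objective 19.
(p,q)=(0,2): 6·0+4·2=8≤14, 2·0+6·2=12≤17, objective 16.
(p,q)=(1,1): 6·1+4·1=10≤14, 2·1+6·1=8≤17, objective 11.
Maximum is 19 at (p,q)=(1,2).

19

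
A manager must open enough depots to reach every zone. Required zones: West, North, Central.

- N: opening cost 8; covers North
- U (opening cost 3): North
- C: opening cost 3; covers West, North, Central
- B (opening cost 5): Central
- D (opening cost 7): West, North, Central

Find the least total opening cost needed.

C alone covers West, North, Central — every zone.
Total opening cost: 3.
No cover costs less than 3.

3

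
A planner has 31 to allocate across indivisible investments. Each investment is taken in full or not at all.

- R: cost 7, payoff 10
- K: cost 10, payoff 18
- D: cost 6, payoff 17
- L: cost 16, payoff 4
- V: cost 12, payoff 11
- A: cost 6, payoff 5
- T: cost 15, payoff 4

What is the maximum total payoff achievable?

50

R + K + D: cost 7 + 10 + 6 = 23 ≤ 31, payoff 10 + 18 + 17 = 45.
K + D + V: cost 10 + 6 + 12 = 28 ≤ 31, payoff 18 + 17 + 11 = 46.
R + K + D + A: cost 7 + 10 + 6 + 6 = 29 ≤ 31, payoff 10 + 18 + 17 + 5 = 50.
Best is R, K, D, and A with total payoff 50.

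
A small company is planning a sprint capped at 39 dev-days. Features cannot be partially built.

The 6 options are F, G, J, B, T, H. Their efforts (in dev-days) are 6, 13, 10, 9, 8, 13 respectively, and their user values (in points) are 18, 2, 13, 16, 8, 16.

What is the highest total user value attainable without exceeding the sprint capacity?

63

F + J + B + H: effort 6 + 10 + 9 + 13 = 38 ≤ 39, user value 18 + 13 + 16 + 16 = 63.
F + J + B + T: effort 6 + 10 + 9 + 8 = 33 ≤ 39, user value 18 + 13 + 16 + 8 = 55.
F + B + T + H: effort 6 + 9 + 8 + 13 = 36 ≤ 39, user value 18 + 16 + 8 + 16 = 58.
Best is F, J, B, and H with total user value 63.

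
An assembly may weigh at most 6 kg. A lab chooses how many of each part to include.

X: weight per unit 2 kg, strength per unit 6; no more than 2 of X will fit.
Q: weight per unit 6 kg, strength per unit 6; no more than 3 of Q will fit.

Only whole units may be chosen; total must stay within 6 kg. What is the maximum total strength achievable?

12

This is a bounded integer knapsack.
X has the best ratio (6/2); taking only X gives at most 2×6 = 12 (stopped by the supply cap of 2).
Optimal: 2×X: weight 4 ≤ 6, strength 2·6 = 12.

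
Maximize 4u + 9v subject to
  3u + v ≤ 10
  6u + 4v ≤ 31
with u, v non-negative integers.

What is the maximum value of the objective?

63

The continuous relaxation peaks at (0, 7.75) with value 69.75; rounding to a feasible lattice point costs some objective.
(u,v)=(0,7): 3·0+1·7=7≤10, 6·0+4·7=28≤31, objective 63.
(u,v)=(1,6): 3·1+1·6=9≤10, 6·1+4·6=30≤31, objective 58.
No feasible integer point exceeds 63.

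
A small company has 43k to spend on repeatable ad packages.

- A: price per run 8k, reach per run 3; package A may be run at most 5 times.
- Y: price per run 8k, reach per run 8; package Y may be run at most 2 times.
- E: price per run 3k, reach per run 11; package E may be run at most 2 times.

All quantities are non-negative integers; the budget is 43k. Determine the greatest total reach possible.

44

2×A, 2×Y, and 2×E: price 38 ≤ 43, reach 2·3 + 2·8 + 2·11 = 44.
1×A, 2×Y, and 2×E: price 30 ≤ 43, reach 1·3 + 2·8 + 2·11 = 41.
Best is 44.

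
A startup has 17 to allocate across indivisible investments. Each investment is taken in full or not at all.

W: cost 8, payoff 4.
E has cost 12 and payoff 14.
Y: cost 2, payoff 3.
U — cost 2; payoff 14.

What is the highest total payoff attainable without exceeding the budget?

31

E + U: cost 12 + 2 = 14 ≤ 17, payoff 14 + 14 = 28.
E + Y + U: cost 12 + 2 + 2 = 16 ≤ 17, payoff 14 + 3 + 14 = 31.
W + Y + U: cost 8 + 2 + 2 = 12 ≤ 17, payoff 4 + 3 + 14 = 21.
Best is E, Y, and U with total payoff 31.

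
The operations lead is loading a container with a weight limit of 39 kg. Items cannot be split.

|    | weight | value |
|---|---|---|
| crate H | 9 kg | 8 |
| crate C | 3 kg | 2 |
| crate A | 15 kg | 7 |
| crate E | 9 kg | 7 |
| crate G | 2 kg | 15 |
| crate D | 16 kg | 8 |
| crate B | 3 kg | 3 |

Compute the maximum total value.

41

This is a 0-1 knapsack instance.
Allowing fractional choices, the relaxed optimum would be about 41.5, but items are indivisible.
crate H + crate E + crate G + crate D + crate B: weight 9 + 9 + 2 + 16 + 3 = 39 ≤ 39, value 8 + 7 + 15 + 8 + 3 = 41.
crate H + crate A + crate E + crate G + crate B: weight 9 + 15 + 9 + 2 + 3 = 38 ≤ 39, value 8 + 7 + 7 + 15 + 3 = 40.
crate H + crate C + crate E + crate G + crate D: weight 9 + 3 + 9 + 2 + 16 = 39 ≤ 39, value 8 + 2 + 7 + 15 + 8 = 40.
Best is crate H, crate E, crate G, crate D, and crate B with total value 41.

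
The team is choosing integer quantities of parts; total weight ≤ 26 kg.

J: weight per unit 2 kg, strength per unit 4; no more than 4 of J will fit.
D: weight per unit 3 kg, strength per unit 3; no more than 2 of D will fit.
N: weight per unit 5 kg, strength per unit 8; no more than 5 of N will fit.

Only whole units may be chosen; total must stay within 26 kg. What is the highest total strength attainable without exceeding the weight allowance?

Take 3×J and 4×N: weight 26 ≤ 26, strength 3·4 + 4·8 = 44.
No other integer combination yields more.

44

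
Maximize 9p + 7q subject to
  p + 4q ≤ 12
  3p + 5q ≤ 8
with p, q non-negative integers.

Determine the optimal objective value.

(p,q)=(2,0) is feasible, giving 18.
(p,q)=(1,1) is feasible, giving 16.
(p,q)=(1,0) is feasible, giving 9.
No feasible integer point exceeds 18.

18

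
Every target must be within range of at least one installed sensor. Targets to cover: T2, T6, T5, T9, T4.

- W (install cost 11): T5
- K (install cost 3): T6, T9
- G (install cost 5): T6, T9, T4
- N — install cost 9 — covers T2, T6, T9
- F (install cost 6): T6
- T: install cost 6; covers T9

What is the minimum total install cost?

Choose W, G, and N: together they cover T2, T6, T5, T9, T4 — every target.
Total install cost: 11 + 5 + 9 = 25.

25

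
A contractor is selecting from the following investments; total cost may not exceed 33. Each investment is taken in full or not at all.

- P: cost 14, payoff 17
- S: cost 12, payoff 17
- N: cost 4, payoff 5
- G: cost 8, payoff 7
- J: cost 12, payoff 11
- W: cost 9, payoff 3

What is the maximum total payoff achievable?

This is a 0-1 knapsack instance.
P + S: cost 14 + 12 = 26 ≤ 33, payoff 17 + 17 = 34.
P + S + N: cost 14 + 12 + 4 = 30 ≤ 33, payoff 17 + 17 + 5 = 39.
S + G + J: cost 12 + 8 + 12 = 32 ≤ 33, payoff 17 + 7 + 11 = 35.
Best is P, S, and N with total payoff 39.

39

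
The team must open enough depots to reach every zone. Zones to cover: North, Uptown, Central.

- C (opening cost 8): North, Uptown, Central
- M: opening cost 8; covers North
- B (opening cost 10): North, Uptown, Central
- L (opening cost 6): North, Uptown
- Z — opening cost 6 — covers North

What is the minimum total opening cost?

8

This is a weighted set-cover instance.
C alone covers North, Uptown, Central — every zone.
Total opening cost: 8.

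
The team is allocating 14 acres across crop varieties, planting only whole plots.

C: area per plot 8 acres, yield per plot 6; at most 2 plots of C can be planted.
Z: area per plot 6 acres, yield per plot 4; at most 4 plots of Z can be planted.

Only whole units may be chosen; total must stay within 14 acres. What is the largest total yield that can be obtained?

10

This is a bounded integer knapsack.
2×Z: area 12 ≤ 14, yield 2·4 = 8.
1×C and 1×Z: area 14 ≤ 14, yield 1·6 + 1·4 = 10.
Best is 10.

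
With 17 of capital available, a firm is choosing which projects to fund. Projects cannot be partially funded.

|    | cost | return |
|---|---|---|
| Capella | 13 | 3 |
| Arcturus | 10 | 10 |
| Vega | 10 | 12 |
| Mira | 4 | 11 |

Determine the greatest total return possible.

23

Allowing fractional choices, the relaxed optimum would be about 26.0, but projects are indivisible.
Vega + Mira: cost 10 + 4 = 14 ≤ 17, return 12 + 11 = 23.
Arcturus + Mira: cost 10 + 4 = 14 ≤ 17, return 10 + 11 = 21.
Capella + Mira: cost 13 + 4 = 17 ≤ 17, return 3 + 11 = 14.
Best is Vega and Mira with total return 23.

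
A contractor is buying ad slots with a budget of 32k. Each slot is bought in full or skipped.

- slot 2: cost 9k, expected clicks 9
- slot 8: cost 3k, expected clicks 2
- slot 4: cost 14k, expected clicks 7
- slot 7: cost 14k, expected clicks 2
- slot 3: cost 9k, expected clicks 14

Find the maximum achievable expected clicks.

30

Take slot 2, slot 4, and slot 3: cost 9 + 14 + 9 = 32 ≤ 32, expected clicks 9 + 7 + 14 = 30.
No other feasible combination does better.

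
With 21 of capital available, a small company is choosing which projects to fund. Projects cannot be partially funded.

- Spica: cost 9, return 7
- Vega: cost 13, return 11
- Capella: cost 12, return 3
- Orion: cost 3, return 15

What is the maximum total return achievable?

26

This is a 0-1 knapsack instance.
Allowing fractional choices, the relaxed optimum would be about 29.9, but projects are indivisible.
Spica + Orion: cost 9 + 3 = 12 ≤ 21, return 7 + 15 = 22.
Capella + Orion: cost 12 + 3 = 15 ≤ 21, return 3 + 15 = 18.
Vega + Orion: cost 13 + 3 = 16 ≤ 21, return 11 + 15 = 26.
Best is Vega and Orion with total return 26.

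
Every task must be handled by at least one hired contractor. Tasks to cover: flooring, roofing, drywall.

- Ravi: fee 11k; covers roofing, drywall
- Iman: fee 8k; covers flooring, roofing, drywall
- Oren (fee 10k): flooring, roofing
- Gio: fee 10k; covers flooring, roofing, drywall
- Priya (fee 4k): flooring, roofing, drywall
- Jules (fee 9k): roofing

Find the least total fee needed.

This is a weighted set-cover instance.
Priya alone covers flooring, roofing, drywall — every task.
Total fee: 4.
No cover costs less than 4.

4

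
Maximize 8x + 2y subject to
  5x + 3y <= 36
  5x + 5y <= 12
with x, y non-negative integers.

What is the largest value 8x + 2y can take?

16

Relaxing integrality, the LP optimum is 19.20 at (x,y) = (2.4, 0), which is not an integer point.
(x,y)=(2,0): 5·2+3·0=10≤36, 5·2+5·0=10≤12, objective 16.
(x,y)=(1,1): 5·1+3·1=8≤36, 5·1+5·1=10≤12, objective 10.
(x,y)=(1,0): 5·1+3·0=5≤36, 5·1+5·0=5≤12, objective 8.
The best lattice point is (2,0), giving 16.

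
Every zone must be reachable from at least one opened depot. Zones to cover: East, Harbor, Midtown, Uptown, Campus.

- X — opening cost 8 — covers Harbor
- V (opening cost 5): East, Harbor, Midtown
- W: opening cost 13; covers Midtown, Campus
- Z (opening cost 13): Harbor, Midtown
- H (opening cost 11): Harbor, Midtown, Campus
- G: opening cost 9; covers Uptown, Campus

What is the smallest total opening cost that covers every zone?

14

Choose V and G: together they cover East, Harbor, Midtown, Uptown, Campus — every zone.
Total opening cost: 5 + 9 = 14.
No cover costs less than 14.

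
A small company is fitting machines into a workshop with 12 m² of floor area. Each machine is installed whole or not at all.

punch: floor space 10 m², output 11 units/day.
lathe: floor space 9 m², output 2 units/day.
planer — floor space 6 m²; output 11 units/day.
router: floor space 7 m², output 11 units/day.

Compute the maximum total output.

11

This is a 0-1 knapsack instance.
Allowing fractional choices, the relaxed optimum would be about 20.4, but machines are indivisible.
router: floor space 7 ≤ 12, output 11.
punch: floor space 10 ≤ 12, output 11.
planer: floor space 6 ≤ 12, output 11.
The maximum output is 11; one optimal choice is planer.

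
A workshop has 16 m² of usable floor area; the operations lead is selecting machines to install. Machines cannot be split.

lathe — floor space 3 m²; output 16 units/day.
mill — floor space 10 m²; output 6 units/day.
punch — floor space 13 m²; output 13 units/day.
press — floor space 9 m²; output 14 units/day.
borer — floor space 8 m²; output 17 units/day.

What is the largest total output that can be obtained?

Allowing fractional choices, the relaxed optimum would be about 40.8, but machines are indivisible.
lathe + borer: floor space 3 + 8 = 11 ≤ 16, output 16 + 17 = 33.
lathe + press: floor space 3 + 9 = 12 ≤ 16, output 16 + 14 = 30.
Best is lathe and borer with total output 33.

33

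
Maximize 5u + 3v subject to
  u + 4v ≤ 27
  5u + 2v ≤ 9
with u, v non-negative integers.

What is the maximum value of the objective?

12

(u,v)=(0,4) is feasible, giving 12.
(u,v)=(0,3) is feasible, giving 9.
The best lattice point is (0,4), giving 12.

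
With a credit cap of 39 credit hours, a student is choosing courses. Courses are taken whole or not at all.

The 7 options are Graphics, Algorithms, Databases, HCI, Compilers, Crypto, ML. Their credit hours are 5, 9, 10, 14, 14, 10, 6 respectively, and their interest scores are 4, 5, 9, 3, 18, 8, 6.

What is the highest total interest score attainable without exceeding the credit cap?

Take Graphics, Databases, Compilers, and Crypto: credit hours 5 + 10 + 14 + 10 = 39 ≤ 39, interest score 4 + 9 + 18 + 8 = 39.
No other feasible combination does better.

39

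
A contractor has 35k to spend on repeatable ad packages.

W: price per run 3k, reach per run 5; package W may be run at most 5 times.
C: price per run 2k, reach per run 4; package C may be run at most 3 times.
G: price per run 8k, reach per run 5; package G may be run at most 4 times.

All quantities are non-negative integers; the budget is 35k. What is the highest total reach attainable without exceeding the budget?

43

This is a bounded integer knapsack.
Take 5×W, 2×C, and 2×G: price 35 ≤ 35, reach 5·5 + 2·4 + 2·5 = 43.
No other integer combination yields more.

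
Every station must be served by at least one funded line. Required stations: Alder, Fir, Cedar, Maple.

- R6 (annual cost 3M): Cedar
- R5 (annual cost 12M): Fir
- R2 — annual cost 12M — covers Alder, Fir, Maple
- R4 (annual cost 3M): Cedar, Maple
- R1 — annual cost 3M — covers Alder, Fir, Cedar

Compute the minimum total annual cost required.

Choose R4 and R1: together they cover Alder, Fir, Cedar, Maple — every station.
Total annual cost: 3 + 3 = 6.
No cover costs less than 6.

6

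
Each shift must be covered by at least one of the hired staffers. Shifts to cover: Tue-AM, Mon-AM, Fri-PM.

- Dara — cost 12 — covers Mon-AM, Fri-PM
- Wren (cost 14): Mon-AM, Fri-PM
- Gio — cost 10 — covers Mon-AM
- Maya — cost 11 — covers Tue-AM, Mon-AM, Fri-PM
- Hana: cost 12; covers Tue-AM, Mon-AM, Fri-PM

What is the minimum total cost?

11

Maya alone covers Tue-AM, Mon-AM, Fri-PM — every shift.
Total cost: 11.
No cover costs less than 11.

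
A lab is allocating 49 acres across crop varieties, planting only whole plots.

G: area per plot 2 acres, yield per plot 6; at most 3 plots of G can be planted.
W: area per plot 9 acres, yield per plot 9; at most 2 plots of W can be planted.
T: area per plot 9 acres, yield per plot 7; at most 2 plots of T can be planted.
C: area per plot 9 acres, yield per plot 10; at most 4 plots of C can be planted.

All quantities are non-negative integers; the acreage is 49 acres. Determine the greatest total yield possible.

61

G has the best ratio (6/2); taking only G gives at most 3×6 = 18 (stopped by the supply cap of 3).
Mixing does better — 2×G, 1×W, and 4×C: area 49 ≤ 49, yield 2·6 + 1·9 + 4·10 = 61.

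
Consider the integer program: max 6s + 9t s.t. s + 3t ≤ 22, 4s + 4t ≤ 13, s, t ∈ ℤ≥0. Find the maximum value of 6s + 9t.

27

(s,t)=(0,3): 1·0+3·3=9≤22, 4·0+4·3=12≤13, objective 27.
(s,t)=(1,2): 1·1+3·2=7≤22, 4·1+4·2=12≤13, objective 24.
(s,t)=(0,2): 1·0+3·2=6≤22, 4·0+4·2=8≤13, objective 18.
The best lattice point is (0,3), giving 27.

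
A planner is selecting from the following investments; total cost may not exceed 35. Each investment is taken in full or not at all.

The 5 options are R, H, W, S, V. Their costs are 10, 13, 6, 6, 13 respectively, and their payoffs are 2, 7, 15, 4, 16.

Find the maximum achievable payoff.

38

This is an integer program with binary decision variables.
Allowing fractional choices, the relaxed optimum would be about 40.4, but investments are indivisible.
W + S + V: cost 6 + 6 + 13 = 25 ≤ 35, payoff 15 + 4 + 16 = 35.
R + W + S + V: cost 10 + 6 + 6 + 13 = 35 ≤ 35, payoff 2 + 15 + 4 + 16 = 37.
H + W + V: cost 13 + 6 + 13 = 32 ≤ 35, payoff 7 + 15 + 16 = 38.
Best is H, W, and V with total payoff 38.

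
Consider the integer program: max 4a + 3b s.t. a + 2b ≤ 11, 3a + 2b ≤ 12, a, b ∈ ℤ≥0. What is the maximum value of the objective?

The continuous relaxation peaks at (0.5, 5.25) with value 17.75; rounding to a feasible lattice point costs some objective.
(a,b)=(2,3): 1·2+2·3=8≤11, 3·2+2·3=12≤12, objective 17.
(a,b)=(1,4): 1·1+2·4=9≤11, 3·1+2·4=11≤12, objective 16.
No feasible integer point exceeds 17.

17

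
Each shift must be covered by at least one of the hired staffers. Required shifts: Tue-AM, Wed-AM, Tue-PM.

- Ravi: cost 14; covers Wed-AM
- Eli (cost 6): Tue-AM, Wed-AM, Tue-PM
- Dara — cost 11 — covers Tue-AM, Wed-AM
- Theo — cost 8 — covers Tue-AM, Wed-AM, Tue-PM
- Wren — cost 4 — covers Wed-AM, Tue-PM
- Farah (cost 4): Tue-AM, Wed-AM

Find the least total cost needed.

6

This is an integer covering problem.
Eli alone covers Tue-AM, Wed-AM, Tue-PM — every shift.
Total cost: 6.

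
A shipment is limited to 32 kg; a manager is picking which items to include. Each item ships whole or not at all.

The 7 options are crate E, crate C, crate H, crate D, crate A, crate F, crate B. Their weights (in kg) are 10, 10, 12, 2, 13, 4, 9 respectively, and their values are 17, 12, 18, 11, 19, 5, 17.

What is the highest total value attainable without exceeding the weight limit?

57

This is a 0-1 knapsack instance.
Allowing fractional choices, the relaxed optimum would be about 61.5, but items are indivisible.
crate E + crate A + crate B: weight 10 + 13 + 9 = 32 ≤ 32, value 17 + 19 + 17 = 53.
crate H + crate D + crate A + crate F: weight 12 + 2 + 13 + 4 = 31 ≤ 32, value 18 + 11 + 19 + 5 = 53.
crate E + crate C + crate D + crate B: weight 10 + 10 + 2 + 9 = 31 ≤ 32, value 17 + 12 + 11 + 17 = 57.
Best is crate E, crate C, crate D, and crate B with total value 57.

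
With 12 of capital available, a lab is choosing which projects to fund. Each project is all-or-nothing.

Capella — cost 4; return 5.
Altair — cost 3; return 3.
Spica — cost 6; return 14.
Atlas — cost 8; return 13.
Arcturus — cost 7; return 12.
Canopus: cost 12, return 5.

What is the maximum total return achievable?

This is a 0-1 knapsack instance.
Capella + Spica: cost 4 + 6 = 10 ≤ 12, return 5 + 14 = 19.
Capella + Atlas: cost 4 + 8 = 12 ≤ 12, return 5 + 13 = 18.
Best is Capella and Spica with total return 19.

19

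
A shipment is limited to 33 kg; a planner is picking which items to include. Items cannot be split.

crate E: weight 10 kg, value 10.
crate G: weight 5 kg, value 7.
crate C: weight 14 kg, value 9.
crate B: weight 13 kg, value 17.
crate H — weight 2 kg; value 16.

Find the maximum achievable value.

crate C + crate B + crate H: weight 14 + 13 + 2 = 29 ≤ 33, value 9 + 17 + 16 = 42.
crate E + crate B + crate H: weight 10 + 13 + 2 = 25 ≤ 33, value 10 + 17 + 16 = 43.
crate E + crate G + crate B + crate H: weight 10 + 5 + 13 + 2 = 30 ≤ 33, value 10 + 7 + 17 + 16 = 50.
Best is crate E, crate G, crate B, and crate H with total value 50.

50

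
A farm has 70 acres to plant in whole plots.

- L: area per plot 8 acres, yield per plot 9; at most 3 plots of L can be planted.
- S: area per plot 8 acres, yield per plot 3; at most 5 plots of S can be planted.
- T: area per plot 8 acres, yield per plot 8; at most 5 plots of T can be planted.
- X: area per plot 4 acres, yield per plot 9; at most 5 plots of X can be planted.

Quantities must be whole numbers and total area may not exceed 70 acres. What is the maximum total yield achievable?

Take 3×L, 3×T, and 5×X: area 68 ≤ 70, yield 3·9 + 3·8 + 5·9 = 96.
X has the best ratio (9/4) and is taken to its limit of 5; remaining capacity is filled optimally with the others.

96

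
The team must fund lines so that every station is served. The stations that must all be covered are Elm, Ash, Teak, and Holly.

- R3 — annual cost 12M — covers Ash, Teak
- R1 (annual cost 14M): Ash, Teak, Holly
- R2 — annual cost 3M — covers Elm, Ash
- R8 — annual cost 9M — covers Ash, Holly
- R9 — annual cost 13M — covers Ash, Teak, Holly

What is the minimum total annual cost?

Choose R2 and R9: together they cover Elm, Ash, Teak, Holly — every station.
Total annual cost: 3 + 13 = 16.
No cover costs less than 16.

16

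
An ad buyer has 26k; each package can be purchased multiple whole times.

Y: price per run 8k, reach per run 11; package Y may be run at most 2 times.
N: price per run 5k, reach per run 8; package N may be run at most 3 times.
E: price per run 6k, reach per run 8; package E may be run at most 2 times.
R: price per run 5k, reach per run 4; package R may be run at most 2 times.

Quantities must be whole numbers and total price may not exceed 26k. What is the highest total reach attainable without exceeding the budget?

38

This is a bounded integer knapsack.
2×Y and 2×N: price 26 ≤ 26, reach 2·11 + 2·8 = 38.
3×N, 1×E, and 1×R: price 26 ≤ 26, reach 3·8 + 1·8 + 1·4 = 36.
Best is 38.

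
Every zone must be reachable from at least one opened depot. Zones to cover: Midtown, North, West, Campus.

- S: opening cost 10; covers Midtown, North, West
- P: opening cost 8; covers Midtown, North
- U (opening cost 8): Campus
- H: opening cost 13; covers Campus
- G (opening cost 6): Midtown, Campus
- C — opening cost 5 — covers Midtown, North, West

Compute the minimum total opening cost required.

11

Choose G and C: together they cover Midtown, North, West, Campus — every zone.
Total opening cost: 6 + 5 = 11.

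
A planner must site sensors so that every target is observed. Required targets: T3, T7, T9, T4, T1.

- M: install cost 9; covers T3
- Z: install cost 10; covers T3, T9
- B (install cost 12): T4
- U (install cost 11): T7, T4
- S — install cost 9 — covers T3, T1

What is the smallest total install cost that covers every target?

This is a weighted set-cover instance.
Choose Z, U, and S: together they cover T3, T7, T9, T4, T1 — every target.
Total install cost: 10 + 11 + 9 = 30.
No cover costs less than 30.

30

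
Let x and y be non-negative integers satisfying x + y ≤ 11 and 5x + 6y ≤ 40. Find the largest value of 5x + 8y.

50

(x,y)=(2,5) is feasible, giving 50.
(x,y)=(0,6) is feasible, giving 48.
(x,y)=(3,4) is feasible, giving 47.
No feasible integer point exceeds 50.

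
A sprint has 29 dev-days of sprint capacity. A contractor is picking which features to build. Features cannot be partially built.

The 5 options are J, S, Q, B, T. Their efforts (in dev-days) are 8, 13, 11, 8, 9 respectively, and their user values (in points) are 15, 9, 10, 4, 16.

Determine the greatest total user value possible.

41

Allowing fractional choices, the relaxed optimum would be about 41.7, but features are indivisible.
J + B + T: effort 8 + 8 + 9 = 25 ≤ 29, user value 15 + 4 + 16 = 35.
J + Q + T: effort 8 + 11 + 9 = 28 ≤ 29, user value 15 + 10 + 16 = 41.
J + T: effort 8 + 9 = 17 ≤ 29, user value 15 + 16 = 31.
Best is J, Q, and T with total user value 41.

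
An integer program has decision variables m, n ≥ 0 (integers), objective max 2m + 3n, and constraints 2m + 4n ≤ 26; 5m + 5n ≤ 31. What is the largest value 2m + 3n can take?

18

The continuous relaxation peaks at (0, 6.2) with value 18.60; rounding to a feasible lattice point costs some objective.
(m,n)=(0,6): 2·0+4·6=24≤26, 5·0+5·6=30≤31, objective 18.
(m,n)=(1,5): 2·1+4·5=22≤26, 5·1+5·5=30≤31, objective 17.
(m,n)=(0,5): 2·0+4·5=20≤26, 5·0+5·5=25≤31, objective 15.
The best lattice point is (0,6), giving 18.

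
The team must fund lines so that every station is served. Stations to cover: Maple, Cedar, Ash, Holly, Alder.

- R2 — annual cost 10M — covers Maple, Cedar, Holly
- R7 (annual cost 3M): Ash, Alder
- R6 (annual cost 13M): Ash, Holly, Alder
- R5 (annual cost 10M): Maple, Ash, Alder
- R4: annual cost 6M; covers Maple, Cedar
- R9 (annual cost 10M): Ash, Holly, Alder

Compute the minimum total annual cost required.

The greedy cost-per-new-station heuristic would pick R7, R4, and R2 for 19, but a cheaper cover exists.
Choose R2 and R7: together they cover Maple, Cedar, Ash, Holly, Alder — every station.
Total annual cost: 10 + 3 = 13.
No cover costs less than 13.

13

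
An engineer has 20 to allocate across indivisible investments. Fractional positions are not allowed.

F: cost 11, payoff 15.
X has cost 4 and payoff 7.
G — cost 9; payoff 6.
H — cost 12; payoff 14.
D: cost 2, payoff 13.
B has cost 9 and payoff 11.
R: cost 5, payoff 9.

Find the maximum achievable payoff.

40

X + D + B + R: cost 4 + 2 + 9 + 5 = 20 ≤ 20, payoff 7 + 13 + 11 + 9 = 40.
H + D + R: cost 12 + 2 + 5 = 19 ≤ 20, payoff 14 + 13 + 9 = 36.
F + D + R: cost 11 + 2 + 5 = 18 ≤ 20, payoff 15 + 13 + 9 = 37.
Best is X, D, B, and R with total payoff 40.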